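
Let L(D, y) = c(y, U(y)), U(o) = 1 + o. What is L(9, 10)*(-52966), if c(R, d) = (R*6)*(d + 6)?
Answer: -54025320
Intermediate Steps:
c(R, d) = 6*R*(6 + d) (c(R, d) = (6*R)*(6 + d) = 6*R*(6 + d))
L(D, y) = 6*y*(7 + y) (L(D, y) = 6*y*(6 + (1 + y)) = 6*y*(7 + y))
L(9, 10)*(-52966) = (6*10*(7 + 10))*(-52966) = (6*10*17)*(-52966) = 1020*(-52966) = -54025320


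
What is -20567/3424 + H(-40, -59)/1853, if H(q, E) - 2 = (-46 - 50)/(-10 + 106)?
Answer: -38107227/6344672 ≈ -6.0062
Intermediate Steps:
H(q, E) = 1 (H(q, E) = 2 + (-46 - 50)/(-10 + 106) = 2 - 96/96 = 2 - 96*1/96 = 2 - 1 = 1)
-20567/3424 + H(-40, -59)/1853 = -20567/3424 + 1/1853 = -38107227/6344672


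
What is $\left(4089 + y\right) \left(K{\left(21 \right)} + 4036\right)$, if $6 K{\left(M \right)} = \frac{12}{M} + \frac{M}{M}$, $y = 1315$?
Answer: $\frac{65435878}{3} \approx 2.1812 \cdot 10^{7}$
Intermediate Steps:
$K{\left(M \right)} = \frac{1}{6} + \frac{2}{M}$ ($K{\left(M \right)} = \frac{\frac{12}{M} + \frac{M}{M}}{6} = \frac{\frac{12}{M} + 1}{6} = \frac{1 + \frac{12}{M}}{6} = \frac{1}{6} + \frac{2}{M}$)
$\left(4089 + y\right) \left(K{\left(21 \right)} + 4036\right) = \left(4089 + 1315\right) \left(\frac{12 + 21}{6 \cdot 21} + 4036\right) = 5404 \left(\frac{1}{6} \cdot \frac{1}{21} \cdot 33 + 4036\right) = 5404 \left(\frac{11}{42} + 4036\right) = 5404 \cdot \frac{169523}{42} = \frac{65435878}{3}$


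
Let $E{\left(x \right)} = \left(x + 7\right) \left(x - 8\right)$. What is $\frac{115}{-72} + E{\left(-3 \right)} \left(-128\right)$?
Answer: $\frac{405389}{72} \approx 5630.4$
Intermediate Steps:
$E{\left(x \right)} = \left(-8 + x\right) \left(7 + x\right)$ ($E{\left(x \right)} = \left(7 + x\right) \left(-8 + x\right) = \left(-8 + x\right) \left(7 + x\right)$)
$\frac{115}{-72} + E{\left(-3 \right)} \left(-128\right) = \frac{115}{-72} + \left(-56 + \left(-3\right)^{2} - -3\right) \left(-128\right) = 115 \left(- \frac{1}{72}\right) + \left(-56 + 9 + 3\right) \left(-128\right) = - \frac{115}{72} - -5632 = - \frac{115}{72} + 5632 = \frac{405389}{72}$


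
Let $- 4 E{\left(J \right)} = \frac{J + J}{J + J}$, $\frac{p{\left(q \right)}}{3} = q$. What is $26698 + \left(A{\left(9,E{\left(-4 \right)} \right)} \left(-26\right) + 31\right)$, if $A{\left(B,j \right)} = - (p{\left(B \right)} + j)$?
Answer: $\frac{54849}{2} \approx 27425.0$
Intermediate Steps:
$p{\left(q \right)} = 3 q$
$E{\left(J \right)} = - \frac{1}{4}$ ($E{\left(J \right)} = - \frac{\left(J + J\right) \frac{1}{J + J}}{4} = - \frac{2 J \frac{1}{2 J}}{4} = \left(- \frac{1}{4}\right) 1 = - \frac{1}{4}$)
$A{\left(B,j \right)} = - j - 3 B$ ($A{\left(B,j \right)} = - (3 B + j) = - (j + 3 B) = - j - 3 B$)
$26698 + \left(A{\left(9,E{\left(-4 \right)} \right)} \left(-26\right) + 31\right) = 26698 + \left(\left(\left(-1\right) \left(- \frac{1}{4}\right) - 27\right) \left(-26\right) + 31\right) = 26698 + \left(\left(\frac{1}{4} - 27\right) \left(-26\right) + 31\right) = 26698 + \left(\left(- \frac{107}{4}\right) \left(-26\right) + 31\right) = 26698 + \left(\frac{1391}{2} + 31\right) = 26698 + \frac{1453}{2} = \frac{54849}{2}$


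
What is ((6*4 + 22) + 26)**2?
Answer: 5184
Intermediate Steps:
((6*4 + 22) + 26)**2 = ((24 + 22) + 26)**2 = (46 + 26)**2 = 72**2 = 5184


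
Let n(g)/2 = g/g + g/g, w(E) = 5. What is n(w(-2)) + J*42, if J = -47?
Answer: -1970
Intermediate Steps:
n(g) = 4 (n(g) = 2*(g/g + g/g) = 2*(1 + 1) = 2*2 = 4)
n(w(-2)) + J*42 = 4 - 47*42 = 4 - 1974 = -1970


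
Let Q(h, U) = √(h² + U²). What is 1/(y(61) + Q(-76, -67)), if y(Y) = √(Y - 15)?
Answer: 1/(√46 + √10265) ≈ 0.0092508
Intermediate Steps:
Q(h, U) = √(U² + h²)
y(Y) = √(-15 + Y)
1/(y(61) + Q(-76, -67)) = 1/(√(-15 + 61) + √((-67)² + (-76)²)) = 1/(√46 + √(4489 + 5776)) = 1/(√46 + √10265)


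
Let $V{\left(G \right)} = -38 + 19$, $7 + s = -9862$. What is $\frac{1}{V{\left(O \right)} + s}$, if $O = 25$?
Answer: $- \frac{1}{9888} \approx -0.00010113$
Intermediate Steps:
$s = -9869$ ($s = -7 - 9862 = -9869$)
$V{\left(G \right)} = -19$
$\frac{1}{V{\left(O \right)} + s} = \frac{1}{-19 - 9869} = \frac{1}{-9888} = - \frac{1}{9888}$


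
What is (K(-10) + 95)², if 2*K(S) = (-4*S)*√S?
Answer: 5025 + 3800*I*√10 ≈ 5025.0 + 12017.0*I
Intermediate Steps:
K(S) = -2*S^(3/2) (K(S) = ((-4*S)*√S)/2 = (-4*S^(3/2))/2 = -2*S^(3/2))
(K(-10) + 95)² = (-(-20)*I*√10 + 95)² = (20*I*√10 + 95)² = (95 + 20*I*√10)²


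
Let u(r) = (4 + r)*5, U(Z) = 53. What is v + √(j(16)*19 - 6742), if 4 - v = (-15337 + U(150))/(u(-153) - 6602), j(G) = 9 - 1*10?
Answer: 14104/7347 + I*√6761 ≈ 1.9197 + 82.225*I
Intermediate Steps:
u(r) = 20 + 5*r
j(G) = -1 (j(G) = 9 - 10 = -1)
v = 14104/7347 (v = 4 - (-15337 + 53)/((20 + 5*(-153)) - 6602) = 4 - (-15284)/((20 - 765) - 6602) = 4 - (-15284)/(-745 - 6602) = 4 - (-15284)/(-7347) = 4 - (-15284)*(-1)/7347 = 4 - 1*15284/7347 = 4 - 15284/7347 = 14104/7347 ≈ 1.9197)
v + √(j(16)*19 - 6742) = 14104/7347 + √(-1*19 - 6742) = 14104/7347 + √(-19 - 6742) = 14104/7347 + √(-6761) = 14104/7347 + I*√6761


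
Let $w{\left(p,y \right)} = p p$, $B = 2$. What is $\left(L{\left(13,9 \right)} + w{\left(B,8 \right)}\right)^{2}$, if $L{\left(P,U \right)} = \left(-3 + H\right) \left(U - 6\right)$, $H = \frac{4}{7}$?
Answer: $\frac{529}{49} \approx 10.796$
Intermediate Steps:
$H = \frac{4}{7}$ ($H = 4 \cdot \frac{1}{7} = \frac{4}{7} \approx 0.57143$)
$L{\left(P,U \right)} = \frac{102}{7} - \frac{17 U}{7}$ ($L{\left(P,U \right)} = \left(-3 + \frac{4}{7}\right) \left(U - 6\right) = - \frac{17 \left(-6 + U\right)}{7} = \frac{102}{7} - \frac{17 U}{7}$)
$w{\left(p,y \right)} = p^{2}$
$\left(L{\left(13,9 \right)} + w{\left(B,8 \right)}\right)^{2} = \left(\left(\frac{102}{7} - \frac{153}{7}\right) + 2^{2}\right)^{2} = \left(\left(\frac{102}{7} - \frac{153}{7}\right) + 4\right)^{2} = \left(- \frac{51}{7} + 4\right)^{2} = \left(- \frac{23}{7}\right)^{2} = \frac{529}{49}$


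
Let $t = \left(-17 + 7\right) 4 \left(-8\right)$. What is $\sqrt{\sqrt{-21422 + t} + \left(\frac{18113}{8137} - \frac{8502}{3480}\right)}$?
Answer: $\frac{\sqrt{-1208876700485 + 5568325672900 i \sqrt{21102}}}{2359730} \approx 8.5161 + 8.5289 i$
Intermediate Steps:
$t = 320$ ($t = \left(-10\right) \left(-32\right) = 320$)
$\sqrt{\sqrt{-21422 + t} + \left(\frac{18113}{8137} - \frac{8502}{3480}\right)} = \sqrt{\sqrt{-21422 + 320} + \left(\frac{18113}{8137} - \frac{8502}{3480}\right)} = \sqrt{\sqrt{-21102} + \left(18113 \cdot \frac{1}{8137} - \frac{1417}{580}\right)} = \sqrt{i \sqrt{21102} + \left(\frac{18113}{8137} - \frac{1417}{580}\right)} = \sqrt{i \sqrt{21102} - \frac{1024589}{4719460}} = \sqrt{- \frac{1024589}{4719460} + i \sqrt{21102}}$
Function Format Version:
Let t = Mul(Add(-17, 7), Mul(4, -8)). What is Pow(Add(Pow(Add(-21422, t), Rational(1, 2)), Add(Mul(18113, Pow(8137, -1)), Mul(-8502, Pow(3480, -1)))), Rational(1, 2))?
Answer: Mul(Rational(1, 2359730), Pow(Add(-1208876700485, Mul(5568325672900, I, Pow(21102, Rational(1, 2)))), Rational(1, 2))) ≈ Add(8.5161, Mul(8.5289, I))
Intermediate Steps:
t = 320 (t = Mul(-10, -32) = 320)
Pow(Add(Pow(Add(-21422, t), Rational(1, 2)), Add(Mul(18113, Pow(8137, -1)), Mul(-8502, Pow(3480, -1)))), Rational(1, 2)) = Pow(Add(Pow(Add(-21422, 320), Rational(1, 2)), Add(Mul(18113, Pow(8137, -1)), Mul(-8502, Pow(3480, -1)))), Rational(1, 2)) = Pow(Add(Pow(-21102, Rational(1, 2)), Add(Mul(18113, Rational(1, 8137)), Mul(-8502, Rational(1, 3480)))), Rational(1, 2)) = Pow(Add(Mul(I, Pow(21102, Rational(1, 2))), Add(Rational(18113, 8137), Rational(-1417, 580))), Rational(1, 2)) = Pow(Add(Mul(I, Pow(21102, Rational(1, 2))), Rational(-1024589, 4719460)), Rational(1, 2)) = Pow(Add(Rational(-1024589, 4719460), Mul(I, Pow(21102, Rational(1, 2)))), Rational(1, 2))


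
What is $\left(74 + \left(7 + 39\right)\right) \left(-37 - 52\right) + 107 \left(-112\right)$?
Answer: $-22664$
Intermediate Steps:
$\left(74 + \left(7 + 39\right)\right) \left(-37 - 52\right) + 107 \left(-112\right) = \left(74 + 46\right) \left(-89\right) - 11984 = 120 \left(-89\right) - 11984 = -10680 - 11984 = -22664$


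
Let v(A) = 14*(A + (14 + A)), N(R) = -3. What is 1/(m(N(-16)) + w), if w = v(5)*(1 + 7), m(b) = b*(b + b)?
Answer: 1/2706 ≈ 0.00036955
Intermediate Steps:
m(b) = 2*b**2 (m(b) = b*(2*b) = 2*b**2)
v(A) = 196 + 28*A (v(A) = 14*(14 + 2*A) = 196 + 28*A)
w = 2688 (w = (196 + 28*5)*(1 + 7) = (196 + 140)*8 = 336*8 = 2688)
1/(m(N(-16)) + w) = 1/(2*(-3)**2 + 2688) = 1/(2*9 + 2688) = 1/(18 + 2688) = 1/2706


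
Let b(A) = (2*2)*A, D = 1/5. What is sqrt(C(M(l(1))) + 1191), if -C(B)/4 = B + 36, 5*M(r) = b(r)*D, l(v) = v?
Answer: sqrt(26159)/5 ≈ 32.347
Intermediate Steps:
D = 1/5 ≈ 0.20000
b(A) = 4*A
M(r) = 4*r/25 (M(r) = ((4*r)*(1/5))/5 = (4*r/5)/5 = 4*r/25)
C(B) = -144 - 4*B (C(B) = -4*(B + 36) = -4*(36 + B) = -144 - 4*B)
sqrt(C(M(l(1))) + 1191) = sqrt((-144 - 16/25) + 1191) = sqrt(-3616/25 + 1191) = sqrt(26159/25) = sqrt(26159)/5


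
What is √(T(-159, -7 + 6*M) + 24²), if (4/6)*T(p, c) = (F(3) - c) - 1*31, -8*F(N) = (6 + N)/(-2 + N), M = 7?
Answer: 39*√5/4 ≈ 21.802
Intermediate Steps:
F(N) = -(6 + N)/(8*(-2 + N))
T(p, c) = -771/16 - 3*c/2 (T(p, c) = 3*(((-6 - 1*3)/(8*(-2 + 3)) - c) - 1*31)/2 = 3*(((⅛)*(-6 - 3)/1 - c) - 31)/2 = 3*(((⅛)*1*(-9) - c) - 31)/2 = 3*((-9/8 - c) - 31)/2 = 3*(-257/8 - c)/2 = -771/16 - 3*c/2)
√(T(-159, -7 + 6*M) + 24²) = √((-771/16 - 3*(-7 + 6*7)/2) + 24²) = √((-771/16 - 3*(-7 + 42)/2) + 576) = √((-771/16 - 3/2*35) + 576) = √((-771/16 - 105/2) + 576) = √(-1611/16 + 576) = √(7605/16) = 39*√5/4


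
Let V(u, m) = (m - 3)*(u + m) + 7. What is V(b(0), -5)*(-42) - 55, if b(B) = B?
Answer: -2029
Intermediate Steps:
V(u, m) = 7 + (-3 + m)*(m + u) (V(u, m) = (-3 + m)*(m + u) + 7 = 7 + (-3 + m)*(m + u))
V(b(0), -5)*(-42) - 55 = (7 + (-5)² - 3*(-5) - 3*0 - 5*0)*(-42) - 55 = (7 + 25 + 15 + 0 + 0)*(-42) - 55 = 47*(-42) - 55 = -1974 - 55 = -2029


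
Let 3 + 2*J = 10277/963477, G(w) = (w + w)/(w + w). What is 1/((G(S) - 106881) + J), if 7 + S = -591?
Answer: -963477/102977861837 ≈ -9.3562e-6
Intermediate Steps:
S = -598 (S = -7 - 591 = -598)
G(w) = 1 (G(w) = (2*w)/((2*w)) = (2*w)*(1/(2*w)) = 1)
J = -1440077/963477 (J = -3/2 + (10277/963477)/2 = -3/2 + (10277*(1/963477))/2 = -3/2 + (½)*(10277/963477) = -3/2 + 10277/1926954 = -1440077/963477 ≈ -1.4947)
1/((G(S) - 106881) + J) = 1/((1 - 106881) - 1440077/963477) = 1/(-106880 - 1440077/963477) = 1/(-102977861837/963477) = -963477/102977861837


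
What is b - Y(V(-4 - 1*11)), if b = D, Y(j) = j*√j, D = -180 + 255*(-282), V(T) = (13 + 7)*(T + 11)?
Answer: -72090 + 320*I*√5 ≈ -72090.0 + 715.54*I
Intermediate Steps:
V(T) = 220 + 20*T (V(T) = 20*(11 + T) = 220 + 20*T)
D = -72090 (D = -180 - 71910 = -72090)
Y(j) = j^(3/2)
b = -72090
b - Y(V(-4 - 1*11)) = -72090 - (220 + 20*(-4 - 1*11))^(3/2) = -72090 - (220 + 20*(-4 - 11))^(3/2) = -72090 - (220 + 20*(-15))^(3/2) = -72090 - (220 - 300)^(3/2) = -72090 - (-80)^(3/2) = -72090 - (-320)*I*√5 = -72090 + 320*I*√5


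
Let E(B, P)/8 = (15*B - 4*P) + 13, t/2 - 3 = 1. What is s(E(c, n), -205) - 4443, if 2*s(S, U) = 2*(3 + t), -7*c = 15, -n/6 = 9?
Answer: -4432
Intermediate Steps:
n = -54 (n = -6*9 = -54)
t = 8 (t = 6 + 2*1 = 6 + 2 = 8)
c = -15/7 (c = -⅐*15 = -15/7 ≈ -2.1429)
E(B, P) = 104 - 32*P + 120*B (E(B, P) = 8*((15*B - 4*P) + 13) = 8*((-4*P + 15*B) + 13) = 8*(13 - 4*P + 15*B) = 104 - 32*P + 120*B)
s(S, U) = 11 (s(S, U) = (2*(3 + 8))/2 = (2*11)/2 = (½)*22 = 11)
s(E(c, n), -205) - 4443 = 11 - 4443 = -4432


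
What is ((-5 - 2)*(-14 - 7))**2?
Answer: 21609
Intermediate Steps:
((-5 - 2)*(-14 - 7))**2 = (-7*(-21))**2 = 147**2 = 21609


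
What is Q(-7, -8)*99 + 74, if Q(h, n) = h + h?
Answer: -1312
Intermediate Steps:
Q(h, n) = 2*h
Q(-7, -8)*99 + 74 = (2*(-7))*99 + 74 = -14*99 + 74 = -1386 + 74 = -1312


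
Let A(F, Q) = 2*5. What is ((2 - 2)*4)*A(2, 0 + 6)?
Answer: 0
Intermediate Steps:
A(F, Q) = 10
((2 - 2)*4)*A(2, 0 + 6) = ((2 - 2)*4)*10 = (0*4)*10 = 0*10 = 0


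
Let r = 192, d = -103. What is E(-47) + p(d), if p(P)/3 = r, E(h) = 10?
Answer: 586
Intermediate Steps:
p(P) = 576 (p(P) = 3*192 = 576)
E(-47) + p(d) = 10 + 576 = 586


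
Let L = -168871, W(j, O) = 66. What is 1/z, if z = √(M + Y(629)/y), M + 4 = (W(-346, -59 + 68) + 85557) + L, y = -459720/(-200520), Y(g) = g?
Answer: -I*√2761511223/15137493 ≈ -0.0034715*I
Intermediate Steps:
y = 1277/557 (y = -459720*(-1/200520) = 1277/557 ≈ 2.2926)
M = -83252 (M = -4 + ((66 + 85557) - 168871) = -4 + (85623 - 168871) = -4 - 83248 = -83252)
z = 7*I*√2761511223/1277 (z = √(-83252 + 629/(1277/557)) = √(-83252 + 629*(557/1277)) = √(-83252 + 350353/1277) = √(-105962451/1277) = 7*I*√2761511223/1277 ≈ 288.06*I)
1/z = 1/(7*I*√2761511223/1277) = -I*√2761511223/15137493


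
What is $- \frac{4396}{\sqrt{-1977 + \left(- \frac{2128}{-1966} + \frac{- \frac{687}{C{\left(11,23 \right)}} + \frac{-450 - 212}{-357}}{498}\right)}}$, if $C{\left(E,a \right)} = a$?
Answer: $\frac{13188 i \sqrt{3547288491117529221770}}{7942552726945} \approx 98.893 i$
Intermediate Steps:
$- \frac{4396}{\sqrt{-1977 + \left(- \frac{2128}{-1966} + \frac{- \frac{687}{C{\left(11,23 \right)}} + \frac{-450 - 212}{-357}}{498}\right)}} = - \frac{4396}{\sqrt{-1977 + \left(- \frac{2128}{-1966} + \frac{- \frac{687}{23} + \frac{-450 - 212}{-357}}{498}\right)}} = - \frac{4396}{\sqrt{-1977 + \left(\left(-2128\right) \left(- \frac{1}{1966}\right) + \left(\left(-687\right) \frac{1}{23} + \left(-450 - 212\right) \left(- \frac{1}{357}\right)\right) \frac{1}{498}\right)}} = - \frac{4396}{\sqrt{-1977 + \left(\frac{1064}{983} + \left(- \frac{687}{23} - - \frac{662}{357}\right) \frac{1}{498}\right)}} = - \frac{4396}{\sqrt{-1977 + \left(\frac{1064}{983} + \left(- \frac{687}{23} + \frac{662}{357}\right) \frac{1}{498}\right)}} = - \frac{4396}{\sqrt{-1977 + \left(\frac{1064}{983} - \frac{230033}{4089078}\right)}} = - \frac{4396}{\sqrt{-1977 + \frac{4124656553}{4019563674}}} = - \frac{4396}{\sqrt{- \frac{7942552726945}{4019563674}}} = - \frac{4396}{\frac{1}{1339854558} i \sqrt{3547288491117529221770}} = - 4396 \left(- \frac{3 i \sqrt{3547288491117529221770}}{7942552726945}\right) = \frac{13188 i \sqrt{3547288491117529221770}}{7942552726945}$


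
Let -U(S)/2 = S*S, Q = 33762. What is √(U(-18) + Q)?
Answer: √33114 ≈ 181.97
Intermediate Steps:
U(S) = -2*S² (U(S) = -2*S*S = -2*S²)
√(U(-18) + Q) = √(-2*(-18)² + 33762) = √(-2*324 + 33762) = √(-648 + 33762) = √33114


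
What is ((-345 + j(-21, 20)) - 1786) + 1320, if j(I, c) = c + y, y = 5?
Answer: -786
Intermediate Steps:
j(I, c) = 5 + c (j(I, c) = c + 5 = 5 + c)
((-345 + j(-21, 20)) - 1786) + 1320 = ((-345 + (5 + 20)) - 1786) + 1320 = ((-345 + 25) - 1786) + 1320 = (-320 - 1786) + 1320 = -2106 + 1320 = -786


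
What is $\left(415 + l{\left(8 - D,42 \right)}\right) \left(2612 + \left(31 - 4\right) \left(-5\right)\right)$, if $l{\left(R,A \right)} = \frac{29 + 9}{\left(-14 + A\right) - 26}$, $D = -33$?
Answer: $1075018$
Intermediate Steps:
$l{\left(R,A \right)} = \frac{38}{-40 + A}$
$\left(415 + l{\left(8 - D,42 \right)}\right) \left(2612 + \left(31 - 4\right) \left(-5\right)\right) = \left(415 + \frac{38}{-40 + 42}\right) \left(2612 + \left(31 - 4\right) \left(-5\right)\right) = \left(415 + \frac{38}{2}\right) \left(2612 + 27 \left(-5\right)\right) = \left(415 + 38 \cdot \frac{1}{2}\right) \left(2612 - 135\right) = \left(415 + 19\right) 2477 = 434 \cdot 2477 = 1075018$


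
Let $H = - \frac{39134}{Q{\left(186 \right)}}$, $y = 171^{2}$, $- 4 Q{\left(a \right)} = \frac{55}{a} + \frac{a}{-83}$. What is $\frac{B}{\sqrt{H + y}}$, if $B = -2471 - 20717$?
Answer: $\frac{23188 i \sqrt{46201681365207}}{1538466297} \approx 102.45 i$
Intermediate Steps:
$Q{\left(a \right)} = - \frac{55}{4 a} + \frac{a}{332}$ ($Q{\left(a \right)} = - \frac{\frac{55}{a} + \frac{a}{-83}}{4} = - \frac{\frac{55}{a} + a \left(- \frac{1}{83}\right)}{4} = - \frac{\frac{55}{a} - \frac{a}{83}}{4} = - \frac{55}{4 a} + \frac{a}{332}$)
$y = 29241$
$B = -23188$ ($B = -2471 - 20717 = -23188$)
$H = - \frac{2416602768}{30031}$ ($H = - \frac{39134}{\frac{1}{332} \cdot \frac{1}{186} \left(-4565 + 186^{2}\right)} = - \frac{39134}{\frac{1}{332} \cdot \frac{1}{186} \left(-4565 + 34596\right)} = - \frac{39134}{\frac{1}{332} \cdot \frac{1}{186} \cdot 30031} = - \frac{39134}{\frac{30031}{61752}} = \left(-39134\right) \frac{61752}{30031} = - \frac{2416602768}{30031} \approx -80470.0$)
$\frac{B}{\sqrt{H + y}} = - \frac{23188}{\sqrt{- \frac{2416602768}{30031} + 29241}} = - \frac{23188}{\sqrt{- \frac{1538466297}{30031}}} = - \frac{23188}{\frac{1}{30031} i \sqrt{46201681365207}} = - 23188 \left(- \frac{i \sqrt{46201681365207}}{1538466297}\right) = \frac{23188 i \sqrt{46201681365207}}{1538466297}$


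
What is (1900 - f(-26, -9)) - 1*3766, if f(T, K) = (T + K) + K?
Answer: -1822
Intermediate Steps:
f(T, K) = T + 2*K (f(T, K) = (K + T) + K = T + 2*K)
(1900 - f(-26, -9)) - 1*3766 = (1900 - (-26 + 2*(-9))) - 1*3766 = (1900 - (-26 - 18)) - 3766 = (1900 - 1*(-44)) - 3766 = (1900 + 44) - 3766 = 1944 - 3766 = -1822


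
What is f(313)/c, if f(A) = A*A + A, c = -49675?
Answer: -98282/49675 ≈ -1.9785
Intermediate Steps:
f(A) = A + A² (f(A) = A² + A = A + A²)
f(313)/c = (313*(1 + 313))/(-49675) = (313*314)*(-1/49675) = 98282*(-1/49675) = -98282/49675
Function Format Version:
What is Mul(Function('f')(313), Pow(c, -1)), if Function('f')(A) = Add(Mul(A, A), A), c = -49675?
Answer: Rational(-98282, 49675) ≈ -1.9785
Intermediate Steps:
Function('f')(A) = Add(A, Pow(A, 2)) (Function('f')(A) = Add(Pow(A, 2), A) = Add(A, Pow(A, 2)))
Mul(Function('f')(313), Pow(c, -1)) = Mul(Mul(313, Add(1, 313)), Pow(-49675, -1)) = Mul(Mul(313, 314), Rational(-1, 49675)) = Mul(98282, Rational(-1, 49675)) = Rational(-98282, 49675)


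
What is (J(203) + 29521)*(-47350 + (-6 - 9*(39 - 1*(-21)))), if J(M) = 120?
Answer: -1419685336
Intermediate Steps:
(J(203) + 29521)*(-47350 + (-6 - 9*(39 - 1*(-21)))) = (120 + 29521)*(-47350 + (-6 - 9*(39 - 1*(-21)))) = 29641*(-47350 + (-6 - 9*(39 + 21))) = 29641*(-47350 + (-6 - 9*60)) = 29641*(-47350 + (-6 - 540)) = 29641*(-47350 - 546) = 29641*(-47896) = -1419685336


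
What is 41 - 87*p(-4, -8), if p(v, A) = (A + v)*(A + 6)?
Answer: -2047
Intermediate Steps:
p(v, A) = (6 + A)*(A + v) (p(v, A) = (A + v)*(6 + A) = (6 + A)*(A + v))
41 - 87*p(-4, -8) = 41 - 87*((-8)**2 + 6*(-8) + 6*(-4) - 8*(-4)) = 41 - 87*(64 - 48 - 24 + 32) = 41 - 87*24 = 41 - 2088 = -2047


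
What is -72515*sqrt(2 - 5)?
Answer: -72515*I*sqrt(3) ≈ -1.256e+5*I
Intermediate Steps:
-72515*sqrt(2 - 5) = -72515*I*sqrt(3)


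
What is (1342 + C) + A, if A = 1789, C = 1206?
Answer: 4337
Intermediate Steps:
(1342 + C) + A = (1342 + 1206) + 1789 = 2548 + 1789 = 4337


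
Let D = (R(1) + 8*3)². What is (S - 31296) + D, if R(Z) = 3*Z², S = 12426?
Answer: -18141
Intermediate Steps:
D = 729 (D = (3*1² + 8*3)² = (3*1 + 24)² = (3 + 24)² = 27² = 729)
(S - 31296) + D = (12426 - 31296) + 729 = -18870 + 729 = -18141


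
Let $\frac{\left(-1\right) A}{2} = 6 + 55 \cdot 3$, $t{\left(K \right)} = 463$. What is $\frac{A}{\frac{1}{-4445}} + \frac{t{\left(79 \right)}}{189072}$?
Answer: $\frac{287425364143}{189072} \approx 1.5202 \cdot 10^{6}$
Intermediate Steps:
$A = -342$ ($A = - 2 \left(6 + 55 \cdot 3\right) = - 2 \left(6 + 165\right) = \left(-2\right) 171 = -342$)
$\frac{A}{\frac{1}{-4445}} + \frac{t{\left(79 \right)}}{189072} = - \frac{342}{\frac{1}{-4445}} + \frac{463}{189072} = - \frac{342}{- \frac{1}{4445}} + 463 \cdot \frac{1}{189072} = \left(-342\right) \left(-4445\right) + \frac{463}{189072} = 1520190 + \frac{463}{189072} = \frac{287425364143}{189072}$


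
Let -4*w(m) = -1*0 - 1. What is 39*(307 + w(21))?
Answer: 47931/4 ≈ 11983.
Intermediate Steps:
w(m) = 1/4 (w(m) = -(-1*0 - 1)/4 = -(0 - 1)/4 = -1/4*(-1) = 1/4)
39*(307 + w(21)) = 39*(307 + 1/4) = 39*(1229/4) = 47931/4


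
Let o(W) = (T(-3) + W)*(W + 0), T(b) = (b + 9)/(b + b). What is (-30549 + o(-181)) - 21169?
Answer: -18776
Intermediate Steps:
T(b) = (9 + b)/(2*b) (T(b) = (9 + b)/((2*b)) = (9 + b)*(1/(2*b)) = (9 + b)/(2*b))
o(W) = W*(-1 + W) (o(W) = ((½)*(9 - 3)/(-3) + W)*(W + 0) = ((½)*(-⅓)*6 + W)*W = (-1 + W)*W = W*(-1 + W))
(-30549 + o(-181)) - 21169 = (-30549 - 181*(-1 - 181)) - 21169 = (-30549 - 181*(-182)) - 21169 = (-30549 + 32942) - 21169 = 2393 - 21169 = -18776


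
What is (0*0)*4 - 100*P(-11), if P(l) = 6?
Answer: -600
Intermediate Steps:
(0*0)*4 - 100*P(-11) = (0*0)*4 - 100*6 = 0*4 - 600 = 0 - 600 = -600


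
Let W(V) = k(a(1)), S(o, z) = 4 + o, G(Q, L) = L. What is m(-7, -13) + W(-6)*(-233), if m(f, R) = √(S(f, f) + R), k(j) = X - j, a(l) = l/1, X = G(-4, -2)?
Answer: 699 + 4*I ≈ 699.0 + 4.0*I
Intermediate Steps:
X = -2
a(l) = l (a(l) = l*1 = l)
k(j) = -2 - j
m(f, R) = √(4 + R + f) (m(f, R) = √((4 + f) + R) = √(4 + R + f))
W(V) = -3 (W(V) = -2 - 1*1 = -2 - 1 = -3)
m(-7, -13) + W(-6)*(-233) = √(4 - 13 - 7) - 3*(-233) = √(-16) + 699 = 4*I + 699 = 699 + 4*I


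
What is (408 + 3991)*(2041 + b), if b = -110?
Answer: 8494469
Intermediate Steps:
(408 + 3991)*(2041 + b) = (408 + 3991)*(2041 - 110) = 4399*1931 = 8494469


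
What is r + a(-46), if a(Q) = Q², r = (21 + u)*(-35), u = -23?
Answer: 2186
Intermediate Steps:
r = 70 (r = (21 - 23)*(-35) = -2*(-35) = 70)
r + a(-46) = 70 + (-46)² = 70 + 2116 = 2186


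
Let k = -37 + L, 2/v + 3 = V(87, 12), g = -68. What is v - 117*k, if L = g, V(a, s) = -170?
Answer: 2125303/173 ≈ 12285.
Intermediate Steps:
L = -68
v = -2/173 (v = 2/(-3 - 170) = 2/(-173) = 2*(-1/173) = -2/173 ≈ -0.011561)
k = -105 (k = -37 - 68 = -105)
v - 117*k = -2/173 - 117*(-105) = -2/173 - 1*(-12285) = -2/173 + 12285 = 2125303/173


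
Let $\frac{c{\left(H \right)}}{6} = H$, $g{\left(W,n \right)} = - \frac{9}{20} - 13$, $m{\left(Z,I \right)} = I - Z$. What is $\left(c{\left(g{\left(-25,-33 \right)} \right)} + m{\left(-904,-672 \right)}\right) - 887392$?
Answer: $- \frac{8872407}{10} \approx -8.8724 \cdot 10^{5}$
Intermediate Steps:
$g{\left(W,n \right)} = - \frac{269}{20}$ ($g{\left(W,n \right)} = \left(-9\right) \frac{1}{20} - 13 = - \frac{9}{20} - 13 = - \frac{269}{20}$)
$c{\left(H \right)} = 6 H$
$\left(c{\left(g{\left(-25,-33 \right)} \right)} + m{\left(-904,-672 \right)}\right) - 887392 = \left(6 \left(- \frac{269}{20}\right) - -232\right) - 887392 = \left(- \frac{807}{10} + \left(-672 + 904\right)\right) - 887392 = \left(- \frac{807}{10} + 232\right) - 887392 = \frac{1513}{10} - 887392 = - \frac{8872407}{10}$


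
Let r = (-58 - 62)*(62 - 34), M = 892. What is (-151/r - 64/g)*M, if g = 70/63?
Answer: -8624971/168 ≈ -51339.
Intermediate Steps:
g = 10/9 (g = 70*(1/63) = 10/9 ≈ 1.1111)
r = -3360 (r = -120*28 = -3360)
(-151/r - 64/g)*M = (-151/(-3360) - 64/10/9)*892 = (-151*(-1/3360) - 64*9/10)*892 = (151/3360 - 288/5)*892 = -38677/672*892 = -8624971/168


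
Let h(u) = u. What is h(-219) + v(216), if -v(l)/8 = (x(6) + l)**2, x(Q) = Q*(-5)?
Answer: -276987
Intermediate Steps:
x(Q) = -5*Q
v(l) = -8*(-30 + l)**2 (v(l) = -8*(-5*6 + l)**2 = -8*(-30 + l)**2)
h(-219) + v(216) = -219 - 8*(-30 + 216)**2 = -219 - 8*186**2 = -219 - 8*34596 = -219 - 276768 = -276987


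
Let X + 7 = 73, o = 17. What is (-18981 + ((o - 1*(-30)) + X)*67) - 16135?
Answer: -27545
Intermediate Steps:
X = 66 (X = -7 + 73 = 66)
(-18981 + ((o - 1*(-30)) + X)*67) - 16135 = (-18981 + ((17 - 1*(-30)) + 66)*67) - 16135 = (-18981 + ((17 + 30) + 66)*67) - 16135 = (-18981 + (47 + 66)*67) - 16135 = (-18981 + 113*67) - 16135 = (-18981 + 7571) - 16135 = -11410 - 16135 = -27545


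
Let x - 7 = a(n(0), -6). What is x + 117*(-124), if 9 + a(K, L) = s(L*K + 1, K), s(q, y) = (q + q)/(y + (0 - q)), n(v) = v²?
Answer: -14512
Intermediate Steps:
s(q, y) = 2*q/(y - q) (s(q, y) = (2*q)/(y - q) = 2*q/(y - q))
a(K, L) = -9 + 2*(1 + K*L)/(-1 + K - K*L) (a(K, L) = -9 + 2*(L*K + 1)/(K - (L*K + 1)) = -9 + 2*(K*L + 1)/(K - (K*L + 1)) = -9 + 2*(1 + K*L)/(K - (1 + K*L)) = -9 + 2*(1 + K*L)/(K + (-1 - K*L)) = -9 + 2*(1 + K*L)/(-1 + K - K*L))
x = -4 (x = 7 + (-11 + 9*0² - 11*0²*(-6))/(1 - 1*0² + 0²*(-6)) = 7 + (-11 + 9*0 - 11*0*(-6))/(1 - 1*0 + 0*(-6)) = 7 + (-11 + 0 + 0)/(1 + 0 + 0) = 7 - 11/1 = 7 + 1*(-11) = 7 - 11 = -4)
x + 117*(-124) = -4 + 117*(-124) = -4 - 14508 = -14512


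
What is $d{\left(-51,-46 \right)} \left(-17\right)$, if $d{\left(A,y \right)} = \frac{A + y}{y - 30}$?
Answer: $- \frac{1649}{76} \approx -21.697$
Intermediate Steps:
$d{\left(A,y \right)} = \frac{A + y}{-30 + y}$
$d{\left(-51,-46 \right)} \left(-17\right) = \frac{-51 - 46}{-30 - 46} \left(-17\right) = \frac{1}{-76} \left(-97\right) \left(-17\right) = \left(- \frac{1}{76}\right) \left(-97\right) \left(-17\right) = \frac{97}{76} \left(-17\right) = - \frac{1649}{76}$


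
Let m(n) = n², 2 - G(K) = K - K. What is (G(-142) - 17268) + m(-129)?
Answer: -625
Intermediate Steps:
G(K) = 2 (G(K) = 2 - (K - K) = 2 - 1*0 = 2 + 0 = 2)
(G(-142) - 17268) + m(-129) = (2 - 17268) + (-129)² = -17266 + 16641 = -625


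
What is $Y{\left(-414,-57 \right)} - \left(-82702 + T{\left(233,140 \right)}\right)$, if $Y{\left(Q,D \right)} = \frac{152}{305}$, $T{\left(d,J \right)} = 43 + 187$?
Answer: $\frac{25154112}{305} \approx 82473.0$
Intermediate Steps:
$T{\left(d,J \right)} = 230$
$Y{\left(Q,D \right)} = \frac{152}{305}$ ($Y{\left(Q,D \right)} = 152 \cdot \frac{1}{305} = \frac{152}{305}$)
$Y{\left(-414,-57 \right)} - \left(-82702 + T{\left(233,140 \right)}\right) = \frac{152}{305} + \left(82702 - 230\right) = \frac{152}{305} + 82472 = \frac{25154112}{305}$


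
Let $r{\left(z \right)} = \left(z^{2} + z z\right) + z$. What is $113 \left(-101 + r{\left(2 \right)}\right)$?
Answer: $-10283$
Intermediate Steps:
$r{\left(z \right)} = z + 2 z^{2}$ ($r{\left(z \right)} = \left(z^{2} + z^{2}\right) + z = 2 z^{2} + z = z + 2 z^{2}$)
$113 \left(-101 + r{\left(2 \right)}\right) = 113 \left(-101 + 2 \left(1 + 2 \cdot 2\right)\right) = 113 \left(-101 + 2 \left(1 + 4\right)\right) = 113 \left(-101 + 2 \cdot 5\right) = 113 \left(-101 + 10\right) = 113 \left(-91\right) = -10283$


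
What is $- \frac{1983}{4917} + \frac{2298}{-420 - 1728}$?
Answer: $- \frac{864375}{586762} \approx -1.4731$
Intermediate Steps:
$- \frac{1983}{4917} + \frac{2298}{-420 - 1728} = \left(-1983\right) \frac{1}{4917} + \frac{2298}{-420 - 1728} = - \frac{661}{1639} + \frac{2298}{-2148} = - \frac{661}{1639} + 2298 \left(- \frac{1}{2148}\right) = - \frac{661}{1639} - \frac{383}{358} = - \frac{864375}{586762}$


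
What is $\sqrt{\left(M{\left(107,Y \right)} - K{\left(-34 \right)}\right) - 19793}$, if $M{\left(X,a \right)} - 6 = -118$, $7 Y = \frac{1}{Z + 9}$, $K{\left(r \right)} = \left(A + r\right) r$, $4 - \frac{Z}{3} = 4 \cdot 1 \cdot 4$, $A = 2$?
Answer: $i \sqrt{20993} \approx 144.89 i$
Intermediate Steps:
$Z = -36$ ($Z = 12 - 3 \cdot 4 \cdot 1 \cdot 4 = 12 - 3 \cdot 4 \cdot 4 = 12 - 48 = -36$)
$K{\left(r \right)} = r \left(2 + r\right)$ ($K{\left(r \right)} = \left(2 + r\right) r = r \left(2 + r\right)$)
$Y = - \frac{1}{189}$ ($Y = \frac{1}{7 \left(-36 + 9\right)} = \frac{1}{7 \left(-27\right)} = \frac{1}{7} \left(- \frac{1}{27}\right) = - \frac{1}{189} \approx -0.005291$)
$M{\left(X,a \right)} = -112$ ($M{\left(X,a \right)} = 6 - 118 = -112$)
$\sqrt{\left(M{\left(107,Y \right)} - K{\left(-34 \right)}\right) - 19793} = \sqrt{\left(-112 - - 34 \left(2 - 34\right)\right) - 19793} = \sqrt{\left(-112 - \left(-34\right) \left(-32\right)\right) - 19793} = \sqrt{\left(-112 - 1088\right) - 19793} = \sqrt{-1200 - 19793} = \sqrt{-20993} = i \sqrt{20993}$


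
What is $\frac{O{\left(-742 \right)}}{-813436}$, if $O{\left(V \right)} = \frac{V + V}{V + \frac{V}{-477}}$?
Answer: $- \frac{477}{193597768} \approx -2.4639 \cdot 10^{-6}$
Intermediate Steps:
$O{\left(V \right)} = \frac{477}{238}$ ($O{\left(V \right)} = \frac{2 V}{V + V \left(- \frac{1}{477}\right)} = \frac{2 V}{V - \frac{V}{477}} = \frac{2 V}{\frac{476}{477} V} = 2 V \frac{477}{476 V} = \frac{477}{238}$)
$\frac{O{\left(-742 \right)}}{-813436} = \frac{477}{238 \left(-813436\right)} = \frac{477}{238} \left(- \frac{1}{813436}\right) = - \frac{477}{193597768}$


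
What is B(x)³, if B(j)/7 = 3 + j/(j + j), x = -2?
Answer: 117649/8 ≈ 14706.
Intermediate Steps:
B(j) = 49/2 (B(j) = 7*(3 + j/(j + j)) = 7*(3 + j/((2*j))) = 7*(3 + (1/(2*j))*j) = 7*(3 + ½) = 7*(7/2) = 49/2)
B(x)³ = (49/2)³ = 117649/8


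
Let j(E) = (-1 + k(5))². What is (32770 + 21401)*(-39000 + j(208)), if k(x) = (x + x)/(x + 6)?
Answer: -255632894829/121 ≈ -2.1127e+9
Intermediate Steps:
k(x) = 2*x/(6 + x) (k(x) = (2*x)/(6 + x) = 2*x/(6 + x))
j(E) = 1/121 (j(E) = (-1 + 2*5/(6 + 5))² = (-1 + 2*5/11)² = (-1 + 2*5*(1/11))² = (-1 + 10/11)² = (-1/11)² = 1/121)
(32770 + 21401)*(-39000 + j(208)) = (32770 + 21401)*(-39000 + 1/121) = 54171*(-4718999/121) = -255632894829/121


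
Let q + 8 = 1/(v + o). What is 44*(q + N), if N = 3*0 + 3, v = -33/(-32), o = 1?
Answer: -12892/65 ≈ -198.34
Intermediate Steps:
v = 33/32 (v = -33*(-1/32) = 33/32 ≈ 1.0313)
N = 3 (N = 0 + 3 = 3)
q = -488/65 (q = -8 + 1/(33/32 + 1) = -8 + 1/(65/32) = -8 + 32/65 = -488/65 ≈ -7.5077)
44*(q + N) = 44*(-488/65 + 3) = 44*(-293/65) = -12892/65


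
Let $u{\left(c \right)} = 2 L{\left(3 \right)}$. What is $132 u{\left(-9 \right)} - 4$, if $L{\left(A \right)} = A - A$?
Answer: $-4$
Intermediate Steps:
$L{\left(A \right)} = 0$
$u{\left(c \right)} = 0$ ($u{\left(c \right)} = 2 \cdot 0 = 0$)
$132 u{\left(-9 \right)} - 4 = 132 \cdot 0 - 4 = 0 - 4 = -4$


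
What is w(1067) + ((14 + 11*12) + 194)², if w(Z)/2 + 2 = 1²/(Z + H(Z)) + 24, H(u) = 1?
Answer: 61753897/534 ≈ 1.1564e+5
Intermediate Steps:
w(Z) = 44 + 2/(1 + Z) (w(Z) = -4 + 2*(1²/(Z + 1) + 24) = -4 + 2*(1/(1 + Z) + 24) = -4 + 2*(24 + 1/(1 + Z)) = -4 + (48 + 2/(1 + Z)) = 44 + 2/(1 + Z))
w(1067) + ((14 + 11*12) + 194)² = 2*(23 + 22*1067)/(1 + 1067) + ((14 + 11*12) + 194)² = 2*(23 + 23474)/1068 + ((14 + 132) + 194)² = 2*(1/1068)*23497 + (146 + 194)² = 23497/534 + 340² = 23497/534 + 115600 = 61753897/534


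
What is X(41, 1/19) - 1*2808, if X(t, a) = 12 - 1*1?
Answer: -2797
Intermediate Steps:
X(t, a) = 11 (X(t, a) = 12 - 1 = 11)
X(41, 1/19) - 1*2808 = 11 - 1*2808 = 11 - 2808 = -2797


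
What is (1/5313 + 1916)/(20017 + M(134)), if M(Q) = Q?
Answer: 10179709/107062263 ≈ 0.095082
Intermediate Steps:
(1/5313 + 1916)/(20017 + M(134)) = (1/5313 + 1916)/(20017 + 134) = (1/5313 + 1916)/20151 = (10179709/5313)*(1/20151) = 10179709/107062263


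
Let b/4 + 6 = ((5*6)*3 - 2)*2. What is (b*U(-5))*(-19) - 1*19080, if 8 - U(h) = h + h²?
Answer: 135960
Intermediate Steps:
U(h) = 8 - h - h² (U(h) = 8 - (h + h²) = 8 + (-h - h²) = 8 - h - h²)
b = 680 (b = -24 + 4*(((5*6)*3 - 2)*2) = -24 + 4*((30*3 - 2)*2) = -24 + 4*((90 - 2)*2) = -24 + 4*(88*2) = -24 + 4*176 = -24 + 704 = 680)
(b*U(-5))*(-19) - 1*19080 = (680*(8 - 1*(-5) - 1*(-5)²))*(-19) - 1*19080 = (680*(8 + 5 - 1*25))*(-19) - 19080 = (680*(8 + 5 - 25))*(-19) - 19080 = (680*(-12))*(-19) - 19080 = -8160*(-19) - 19080 = 155040 - 19080 = 135960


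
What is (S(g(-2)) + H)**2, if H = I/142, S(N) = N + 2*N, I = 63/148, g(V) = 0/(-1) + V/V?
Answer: 3982998321/441672256 ≈ 9.0180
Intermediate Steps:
g(V) = 1 (g(V) = 0*(-1) + 1 = 0 + 1 = 1)
I = 63/148 (I = 63*(1/148) = 63/148 ≈ 0.42568)
S(N) = 3*N
H = 63/21016 (H = (63/148)/142 = (63/148)*(1/142) = 63/21016 ≈ 0.0029977)
(S(g(-2)) + H)**2 = (3*1 + 63/21016)**2 = (3 + 63/21016)**2 = (63111/21016)**2 = 3982998321/441672256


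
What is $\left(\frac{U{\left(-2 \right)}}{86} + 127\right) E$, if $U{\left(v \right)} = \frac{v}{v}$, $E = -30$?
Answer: $- \frac{163845}{43} \approx -3810.3$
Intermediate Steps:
$U{\left(v \right)} = 1$
$\left(\frac{U{\left(-2 \right)}}{86} + 127\right) E = \left(1 \cdot \frac{1}{86} + 127\right) \left(-30\right) = \left(\frac{1}{86} + 127\right) \left(-30\right) = \frac{10923}{86} \left(-30\right) = - \frac{163845}{43}$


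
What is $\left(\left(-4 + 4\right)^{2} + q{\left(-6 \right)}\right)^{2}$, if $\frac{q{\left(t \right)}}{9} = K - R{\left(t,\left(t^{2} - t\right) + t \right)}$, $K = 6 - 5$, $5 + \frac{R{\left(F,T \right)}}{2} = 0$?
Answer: $9801$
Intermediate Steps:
$R{\left(F,T \right)} = -10$ ($R{\left(F,T \right)} = -10 + 2 \cdot 0 = -10 + 0 = -10$)
$K = 1$ ($K = 6 - 5 = 1$)
$q{\left(t \right)} = 99$ ($q{\left(t \right)} = 9 \left(1 - -10\right) = 9 \left(1 + 10\right) = 9 \cdot 11 = 99$)
$\left(\left(-4 + 4\right)^{2} + q{\left(-6 \right)}\right)^{2} = \left(\left(-4 + 4\right)^{2} + 99\right)^{2} = \left(0^{2} + 99\right)^{2} = \left(0 + 99\right)^{2} = 99^{2} = 9801$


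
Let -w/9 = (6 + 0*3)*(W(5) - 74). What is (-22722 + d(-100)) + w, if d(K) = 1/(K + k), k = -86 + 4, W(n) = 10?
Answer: -3506413/182 ≈ -19266.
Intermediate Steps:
k = -82
d(K) = 1/(-82 + K) (d(K) = 1/(K - 82) = 1/(-82 + K))
w = 3456 (w = -9*(6 + 0*3)*(10 - 74) = -9*(6 + 0)*(-64) = -54*(-64) = -9*(-384) = 3456)
(-22722 + d(-100)) + w = (-22722 + 1/(-82 - 100)) + 3456 = (-22722 + 1/(-182)) + 3456 = (-22722 - 1/182) + 3456 = -4135405/182 + 3456 = -3506413/182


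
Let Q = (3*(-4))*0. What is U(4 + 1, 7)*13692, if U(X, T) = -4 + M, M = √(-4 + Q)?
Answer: -54768 + 27384*I ≈ -54768.0 + 27384.0*I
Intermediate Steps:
Q = 0 (Q = -12*0 = 0)
M = 2*I (M = √(-4 + 0) = √(-4) = 2*I ≈ 2.0*I)
U(X, T) = -4 + 2*I
U(4 + 1, 7)*13692 = (-4 + 2*I)*13692 = -54768 + 27384*I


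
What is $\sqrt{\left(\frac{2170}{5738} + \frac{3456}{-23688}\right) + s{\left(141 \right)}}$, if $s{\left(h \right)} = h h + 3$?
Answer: $\frac{13 \sqrt{104827448602373}}{943901} \approx 141.01$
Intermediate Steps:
$s{\left(h \right)} = 3 + h^{2}$ ($s{\left(h \right)} = h^{2} + 3 = 3 + h^{2}$)
$\sqrt{\left(\frac{2170}{5738} + \frac{3456}{-23688}\right) + s{\left(141 \right)}} = \sqrt{\left(\frac{2170}{5738} + \frac{3456}{-23688}\right) + \left(3 + 141^{2}\right)} = \sqrt{\left(2170 \cdot \frac{1}{5738} + 3456 \left(- \frac{1}{23688}\right)\right) + \left(3 + 19881\right)} = \sqrt{\left(\frac{1085}{2869} - \frac{48}{329}\right) + 19884} = \sqrt{\frac{219253}{943901} + 19884} = \sqrt{\frac{18768746737}{943901}} = \frac{13 \sqrt{104827448602373}}{943901}$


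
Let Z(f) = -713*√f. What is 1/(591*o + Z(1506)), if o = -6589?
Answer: -1298033/5054413806029 + 713*√1506/15163241418087 ≈ -2.5499e-7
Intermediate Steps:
1/(591*o + Z(1506)) = 1/(591*(-6589) - 713*√1506) = 1/(-3894099 - 713*√1506)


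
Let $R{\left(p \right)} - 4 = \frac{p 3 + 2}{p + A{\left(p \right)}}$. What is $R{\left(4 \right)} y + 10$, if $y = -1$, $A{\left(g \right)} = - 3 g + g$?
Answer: $\frac{19}{2} \approx 9.5$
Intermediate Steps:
$A{\left(g \right)} = - 2 g$
$R{\left(p \right)} = 4 - \frac{2 + 3 p}{p}$ ($R{\left(p \right)} = 4 + \frac{p 3 + 2}{p - 2 p} = 4 + \frac{3 p + 2}{\left(-1\right) p} = 4 + \left(2 + 3 p\right) \left(- \frac{1}{p}\right) = 4 - \frac{2 + 3 p}{p}$)
$R{\left(4 \right)} y + 10 = \frac{-2 + 4}{4} \left(-1\right) + 10 = \frac{1}{4} \cdot 2 \left(-1\right) + 10 = \frac{1}{2} \left(-1\right) + 10 = - \frac{1}{2} + 10 = \frac{19}{2}$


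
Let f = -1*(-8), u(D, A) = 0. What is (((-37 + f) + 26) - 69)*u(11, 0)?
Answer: 0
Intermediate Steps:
f = 8
(((-37 + f) + 26) - 69)*u(11, 0) = (((-37 + 8) + 26) - 69)*0 = ((-29 + 26) - 69)*0 = (-3 - 69)*0 = -72*0 = 0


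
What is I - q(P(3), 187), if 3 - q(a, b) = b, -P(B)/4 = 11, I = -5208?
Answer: -5024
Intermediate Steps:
P(B) = -44 (P(B) = -4*11 = -44)
q(a, b) = 3 - b
I - q(P(3), 187) = -5208 - (3 - 1*187) = -5208 - (3 - 187) = -5208 - 1*(-184) = -5208 + 184 = -5024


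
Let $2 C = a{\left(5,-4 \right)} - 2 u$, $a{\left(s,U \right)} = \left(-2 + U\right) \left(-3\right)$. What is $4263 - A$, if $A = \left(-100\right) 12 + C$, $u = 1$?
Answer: $5455$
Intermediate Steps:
$a{\left(s,U \right)} = 6 - 3 U$
$C = 8$ ($C = \frac{\left(6 - -12\right) - 2}{2} = \frac{\left(6 + 12\right) - 2}{2} = \frac{18 - 2}{2} = \frac{1}{2} \cdot 16 = 8$)
$A = -1192$ ($A = \left(-100\right) 12 + 8 = -1200 + 8 = -1192$)
$4263 - A = 4263 - -1192 = 4263 + 1192 = 5455$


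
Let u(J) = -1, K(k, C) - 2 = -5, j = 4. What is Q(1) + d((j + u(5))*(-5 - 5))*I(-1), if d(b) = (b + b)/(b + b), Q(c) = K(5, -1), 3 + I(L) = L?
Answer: -7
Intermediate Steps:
I(L) = -3 + L
K(k, C) = -3 (K(k, C) = 2 - 5 = -3)
Q(c) = -3
d(b) = 1 (d(b) = (2*b)/((2*b)) = (2*b)*(1/(2*b)) = 1)
Q(1) + d((j + u(5))*(-5 - 5))*I(-1) = -3 + 1*(-3 - 1) = -3 + 1*(-4) = -3 - 4 = -7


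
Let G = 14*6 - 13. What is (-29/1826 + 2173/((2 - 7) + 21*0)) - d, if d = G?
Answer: -4616273/9130 ≈ -505.62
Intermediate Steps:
G = 71 (G = 84 - 13 = 71)
d = 71
(-29/1826 + 2173/((2 - 7) + 21*0)) - d = (-29/1826 + 2173/((2 - 7) + 21*0)) - 1*71 = (-29*1/1826 + 2173/(-5 + 0)) - 71 = (-29/1826 + 2173/(-5)) - 71 = (-29/1826 + 2173*(-1/5)) - 71 = (-29/1826 - 2173/5) - 71 = -3968043/9130 - 71 = -4616273/9130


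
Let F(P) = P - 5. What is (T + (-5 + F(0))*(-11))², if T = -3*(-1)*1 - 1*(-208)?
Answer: 103041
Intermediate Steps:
F(P) = -5 + P
T = 211 (T = 3*1 + 208 = 3 + 208 = 211)
(T + (-5 + F(0))*(-11))² = (211 + (-5 + (-5 + 0))*(-11))² = (211 + (-5 - 5)*(-11))² = (211 - 10*(-11))² = (211 + 110)² = 321² = 103041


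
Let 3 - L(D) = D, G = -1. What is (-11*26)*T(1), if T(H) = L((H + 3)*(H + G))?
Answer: -858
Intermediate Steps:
L(D) = 3 - D
T(H) = 3 - (-1 + H)*(3 + H) (T(H) = 3 - (H + 3)*(H - 1) = 3 - (3 + H)*(-1 + H) = 3 - (-1 + H)*(3 + H))
(-11*26)*T(1) = (-11*26)*(6 - 1*1² - 2*1) = -286*(6 - 1*1 - 2) = -286*(6 - 1 - 2) = -286*3 = -858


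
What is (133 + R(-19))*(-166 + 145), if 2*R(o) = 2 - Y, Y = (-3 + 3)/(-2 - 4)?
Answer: -2814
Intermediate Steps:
Y = 0 (Y = 0/(-6) = 0*(-⅙) = 0)
R(o) = 1 (R(o) = (2 - 1*0)/2 = (2 + 0)/2 = (½)*2 = 1)
(133 + R(-19))*(-166 + 145) = (133 + 1)*(-166 + 145) = 134*(-21) = -2814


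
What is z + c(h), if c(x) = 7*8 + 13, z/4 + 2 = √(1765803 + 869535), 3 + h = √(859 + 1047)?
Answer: 61 + 4*√2635338 ≈ 6554.5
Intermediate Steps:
h = -3 + √1906 (h = -3 + √(859 + 1047) = -3 + √1906 ≈ 40.658)
z = -8 + 4*√2635338 (z = -8 + 4*√(1765803 + 869535) = -8 + 4*√2635338 ≈ 6485.5)
c(x) = 69 (c(x) = 56 + 13 = 69)
z + c(h) = (-8 + 4*√2635338) + 69 = 61 + 4*√2635338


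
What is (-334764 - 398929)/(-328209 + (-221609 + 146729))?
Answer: 733693/403089 ≈ 1.8202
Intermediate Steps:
(-334764 - 398929)/(-328209 + (-221609 + 146729)) = -733693/(-328209 - 74880) = -733693/(-403089) = -733693*(-1/403089) = 733693/403089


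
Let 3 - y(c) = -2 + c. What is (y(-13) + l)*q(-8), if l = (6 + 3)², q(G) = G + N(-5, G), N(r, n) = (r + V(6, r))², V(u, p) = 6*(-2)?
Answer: 27819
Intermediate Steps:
V(u, p) = -12
N(r, n) = (-12 + r)² (N(r, n) = (r - 12)² = (-12 + r)²)
y(c) = 5 - c (y(c) = 3 - (-2 + c) = 3 + (2 - c) = 5 - c)
q(G) = 289 + G (q(G) = G + (-12 - 5)² = G + (-17)² = G + 289 = 289 + G)
l = 81 (l = 9² = 81)
(y(-13) + l)*q(-8) = ((5 - 1*(-13)) + 81)*(289 - 8) = ((5 + 13) + 81)*281 = (18 + 81)*281 = 99*281 = 27819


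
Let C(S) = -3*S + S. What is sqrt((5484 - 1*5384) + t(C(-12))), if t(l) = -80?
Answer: 2*sqrt(5) ≈ 4.4721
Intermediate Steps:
C(S) = -2*S
sqrt((5484 - 1*5384) + t(C(-12))) = sqrt((5484 - 1*5384) - 80) = sqrt((5484 - 5384) - 80) = sqrt(100 - 80) = sqrt(20) = 2*sqrt(5)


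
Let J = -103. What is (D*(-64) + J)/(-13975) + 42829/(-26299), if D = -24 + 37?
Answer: -8829934/5654285 ≈ -1.5616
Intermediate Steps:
D = 13
(D*(-64) + J)/(-13975) + 42829/(-26299) = (13*(-64) - 103)/(-13975) + 42829/(-26299) = (-832 - 103)*(-1/13975) + 42829*(-1/26299) = -935*(-1/13975) - 42829/26299 = 187/2795 - 42829/26299 = -8829934/5654285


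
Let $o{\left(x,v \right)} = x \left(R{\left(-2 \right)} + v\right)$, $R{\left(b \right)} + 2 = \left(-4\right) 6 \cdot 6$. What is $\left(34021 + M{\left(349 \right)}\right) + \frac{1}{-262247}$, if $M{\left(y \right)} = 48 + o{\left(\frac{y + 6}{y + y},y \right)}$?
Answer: $\frac{6255174973371}{183048406} \approx 34172.0$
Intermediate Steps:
$R{\left(b \right)} = -146$ ($R{\left(b \right)} = -2 + \left(-4\right) 6 \cdot 6 = -2 - 144 = -146$)
$o{\left(x,v \right)} = x \left(-146 + v\right)$
$M{\left(y \right)} = 48 + \frac{\left(-146 + y\right) \left(6 + y\right)}{2 y}$ ($M{\left(y \right)} = 48 + \frac{y + 6}{y + y} \left(-146 + y\right) = 48 + \frac{6 + y}{2 y} \left(-146 + y\right) = 48 + \frac{\left(-146 + y\right) \left(6 + y\right)}{2 y}$)
$\left(34021 + M{\left(349 \right)}\right) + \frac{1}{-262247} = \left(34021 - \left(- \frac{305}{2} + \frac{438}{349}\right)\right) + \frac{1}{-262247} = \left(34021 - - \frac{105569}{698}\right) - \frac{1}{262247} = \left(34021 + \frac{105569}{698}\right) - \frac{1}{262247} = \frac{23852227}{698} - \frac{1}{262247} = \frac{6255174973371}{183048406}$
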